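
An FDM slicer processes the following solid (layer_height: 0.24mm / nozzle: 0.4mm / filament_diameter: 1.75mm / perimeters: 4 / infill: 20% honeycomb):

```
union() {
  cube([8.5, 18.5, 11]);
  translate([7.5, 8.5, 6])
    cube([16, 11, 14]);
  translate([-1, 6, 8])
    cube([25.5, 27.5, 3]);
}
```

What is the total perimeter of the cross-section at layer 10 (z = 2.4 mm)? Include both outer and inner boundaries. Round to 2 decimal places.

54.00 mm

At z = 2.4 mm: the cube (footprint 8.5×18.5) is included at this height (perimeter 54.00 mm); the cube at (7.5, 8.5) is absent (z outside [6, 20]); the cube at (-1, 6) does not reach this height (z outside [8, 11]); Merging all regions: only the 8.5×18.5 cube is present, so the union is just that shape — boundary = 54.00 mm. Overall, the cross-section is a single solid region. Total boundary length (outer) = 54.00 mm.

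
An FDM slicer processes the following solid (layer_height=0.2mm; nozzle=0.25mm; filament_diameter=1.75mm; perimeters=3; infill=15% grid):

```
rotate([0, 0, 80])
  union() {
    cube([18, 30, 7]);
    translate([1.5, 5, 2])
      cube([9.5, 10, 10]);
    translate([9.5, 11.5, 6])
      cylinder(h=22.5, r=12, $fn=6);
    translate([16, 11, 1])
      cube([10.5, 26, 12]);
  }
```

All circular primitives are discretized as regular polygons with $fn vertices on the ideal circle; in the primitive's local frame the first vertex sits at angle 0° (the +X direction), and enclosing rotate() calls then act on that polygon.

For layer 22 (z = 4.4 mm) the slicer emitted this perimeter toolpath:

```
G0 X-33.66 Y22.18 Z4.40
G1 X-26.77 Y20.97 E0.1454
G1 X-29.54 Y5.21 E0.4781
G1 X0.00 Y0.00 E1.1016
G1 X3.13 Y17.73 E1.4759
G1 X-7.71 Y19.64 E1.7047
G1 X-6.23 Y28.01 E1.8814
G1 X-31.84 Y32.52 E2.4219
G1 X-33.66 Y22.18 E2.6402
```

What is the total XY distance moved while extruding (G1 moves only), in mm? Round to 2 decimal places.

Sum the Euclidean lengths of each G1 segment: total = 127.01 mm.

127.01 mm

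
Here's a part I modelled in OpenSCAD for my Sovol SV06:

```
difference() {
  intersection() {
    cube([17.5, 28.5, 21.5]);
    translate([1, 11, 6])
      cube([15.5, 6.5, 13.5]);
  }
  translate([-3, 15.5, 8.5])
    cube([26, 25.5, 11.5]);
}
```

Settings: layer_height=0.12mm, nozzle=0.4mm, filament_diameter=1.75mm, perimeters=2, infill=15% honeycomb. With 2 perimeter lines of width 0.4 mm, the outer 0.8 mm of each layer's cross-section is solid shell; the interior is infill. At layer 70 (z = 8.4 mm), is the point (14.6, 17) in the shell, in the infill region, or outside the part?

At z = 8.4 mm: the cube is present — its section is the full 17.5×28.5 rectangle; the cube at (1, 11) (footprint 15.5×6.5) is included at this height; Taking the intersection: the 15.5×6.5 cube at (1, 11) lies inside the 17.5×28.5 cube, so the common part is the 15.5×6.5 cube at (1, 11) itself — 1 connected region; the cube at (-3, 15.5) does not reach this height (z outside [8.5, 20]); Subtracting the remaining from the first: none of the subtracted shapes is present at this height, so that combined region is unchanged — 1 connected region. Overall, the cross-section is a single solid region. The nearest boundary edge runs (1.00, 17.50)→(16.50, 17.50); distance from the point to it = 0.50 mm. The point is inside the cross-section, 0.50 mm from the nearest boundary — within the 0.8 mm shell band (2 × 0.4).

shell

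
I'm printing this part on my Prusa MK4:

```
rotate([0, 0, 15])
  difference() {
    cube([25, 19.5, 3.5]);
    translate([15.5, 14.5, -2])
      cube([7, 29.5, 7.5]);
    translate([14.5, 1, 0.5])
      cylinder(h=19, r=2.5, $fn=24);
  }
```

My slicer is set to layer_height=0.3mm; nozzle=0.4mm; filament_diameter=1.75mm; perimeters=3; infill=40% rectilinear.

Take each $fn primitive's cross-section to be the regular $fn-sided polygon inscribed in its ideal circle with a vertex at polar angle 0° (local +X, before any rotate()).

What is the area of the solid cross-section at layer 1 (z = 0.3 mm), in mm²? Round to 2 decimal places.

452.50 mm²

At z = 0.3 mm: the cube is present — its section is the full 25×19.5 rectangle (area 487.50 mm²); the cube at (15.5, 14.5) (footprint 7×29.5) is included at this height (area 206.50 mm²); the cylinder at (14.5, 1) is absent (z outside [0.5, 19.5]); Taking the first minus the rest: starting from the 25×19.5 cube (487.50 mm²), the 7×29.5 cube at (15.5, 14.5) partially overlaps it — only the 35.00 mm² overlap (of its 206.50 mm²) is removed, clipping the outline — area = 452.50 mm²; (whole slice rotated 15° about Z — lengths, areas and connectivity unchanged). Overall, the cross-section is a single solid region. Net area = 452.50 mm².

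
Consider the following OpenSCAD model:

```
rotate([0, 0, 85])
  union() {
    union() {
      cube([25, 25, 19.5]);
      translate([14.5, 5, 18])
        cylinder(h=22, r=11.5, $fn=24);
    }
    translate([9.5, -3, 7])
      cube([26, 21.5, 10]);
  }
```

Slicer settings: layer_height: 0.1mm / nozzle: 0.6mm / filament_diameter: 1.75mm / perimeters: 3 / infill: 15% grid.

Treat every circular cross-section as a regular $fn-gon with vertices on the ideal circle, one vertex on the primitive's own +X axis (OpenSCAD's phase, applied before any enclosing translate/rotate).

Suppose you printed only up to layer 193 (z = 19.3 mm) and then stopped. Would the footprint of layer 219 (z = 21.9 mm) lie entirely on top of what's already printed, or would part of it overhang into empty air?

Compare the two slices. At z = 19.3: the 25×25 cube contributes its full rectangle (area 625.00 mm²); the cylinder at (14.5, 5): section is a regular 24-gon, circumradius r=11.5 (area = (24/2)·11.500²·sin(360°/24) = 410.75 mm²); Combining (union): the regions partially overlap — summed areas 1035.75 mm² minus the doubly-counted overlap 310.25 mm² gives 725.50 mm² — area = 725.50 mm²; the cube at (9.5, -3) is absent (z outside [7, 17]); Taking the union: only that combined region is present, so the union is just that shape — area = 725.50 mm²; (whole slice rotated 85° about Z — lengths, areas and connectivity unchanged). At z = 21.9: the cube is absent (z outside [0, 19.5]); the r=11.5 cylinder at (14.5, 5) gives a regular 24-gon of circumradius 11.5 (constant along its height) (area = (24/2)·11.500²·sin(360°/24) = 410.75 mm²); Taking the union: only the r=11.5 cylinder at (14.5, 5) is present, so the union is just that shape — area = 410.75 mm²; the cube at (9.5, -3) is not intersected at this z (z outside [7, 17]); Merging all regions: only that combined region is present, so the union is just that shape — area = 410.75 mm²; (rotated 85° about Z; rotation is an isometry so areas/perimeters/island counts are preserved). Checking containment: the cross-section at z = 21.9 is a subset of the cross-section at z = 19.3.

entirely on top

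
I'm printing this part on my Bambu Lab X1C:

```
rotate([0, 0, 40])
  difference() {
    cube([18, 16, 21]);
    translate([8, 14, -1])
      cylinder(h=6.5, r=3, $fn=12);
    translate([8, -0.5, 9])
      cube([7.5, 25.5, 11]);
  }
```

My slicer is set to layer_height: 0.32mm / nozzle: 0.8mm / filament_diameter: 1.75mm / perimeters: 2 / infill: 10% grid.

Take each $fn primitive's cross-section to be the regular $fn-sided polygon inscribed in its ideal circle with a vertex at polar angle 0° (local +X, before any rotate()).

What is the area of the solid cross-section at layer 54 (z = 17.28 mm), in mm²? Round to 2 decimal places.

At z = 17.28 mm: the cube is present — its section is the full 18×16 rectangle (area 288.00 mm²); the cylinder at (8, 14) does not reach this height (z outside [-1, 5.5]); the cube at (8, -0.5) is present — its section is the full 7.5×25.5 rectangle (area 191.25 mm²); Subtracting the remaining from the first: starting from the 18×16 cube (288.00 mm²), the 7.5×25.5 cube at (8, -0.5) partially overlaps it — only the 120.00 mm² overlap (of its 191.25 mm²) is removed, clipping the outline — area = 168.00 mm²; (rotated 40° about Z; rotation is an isometry so areas/perimeters/island counts are preserved). Overall, the cross-section has 2 separate islands. Net area = 168.00 mm².

168.00 mm²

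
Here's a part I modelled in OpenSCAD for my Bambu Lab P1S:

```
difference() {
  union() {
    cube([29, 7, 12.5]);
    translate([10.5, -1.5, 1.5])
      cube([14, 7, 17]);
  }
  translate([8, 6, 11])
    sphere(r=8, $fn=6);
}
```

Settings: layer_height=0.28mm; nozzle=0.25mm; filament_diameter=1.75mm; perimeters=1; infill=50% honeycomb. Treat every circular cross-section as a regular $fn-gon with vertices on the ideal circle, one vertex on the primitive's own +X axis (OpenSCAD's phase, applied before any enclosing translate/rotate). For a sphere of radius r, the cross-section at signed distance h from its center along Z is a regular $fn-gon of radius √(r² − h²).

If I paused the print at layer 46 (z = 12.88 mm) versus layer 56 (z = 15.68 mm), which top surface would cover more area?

layer 56 (z = 15.68 mm)

Layer 46 (z = 12.88): the cube is absent (z outside [0, 12.5]); the 14×7 cube at (10.5, -1.5) contributes its full rectangle (area 98.00 mm²); Taking the union: only the 14×7 cube at (10.5, -1.5) is present, so the union is just that shape — area = 98.00 mm²; the r=8 sphere at (8, 6) slices to a regular 6-gon of circumradius 7.776 (√(r²−h²) with h=1.88 from center) (area = (6/2)·7.776²·sin(360°/6) = 157.09 mm²); Taking the first minus the rest: starting from the result so far (98.00 mm²), the r=8 sphere at (8, 6) partially overlaps it — only the 19.87 mm² overlap (of its 157.09 mm²) is removed, clipping the outline — area = 78.13 mm². So its area = 78.13 mm². Layer 56 (z = 15.68): the cube is absent (z outside [0, 12.5]); the cube at (10.5, -1.5) is present — its section is the full 14×7 rectangle (area 98.00 mm²); Combining (union): only the 14×7 cube at (10.5, -1.5) is present, so the union is just that shape — area = 98.00 mm²; the r=8 sphere at (8, 6) slices to a regular 6-gon of circumradius 6.488 (√(r²−h²) with h=4.68 from center) (area = (6/2)·6.488²·sin(360°/6) = 109.37 mm²); Taking the first minus the rest: starting from that combined region (98.00 mm²), the r=8 sphere at (8, 6) partially overlaps it — only the 11.37 mm² overlap (of its 109.37 mm²) is removed, clipping the outline — area = 86.63 mm². So its area = 86.63 mm². Layer 56 is larger (86.63 vs 78.13 mm²).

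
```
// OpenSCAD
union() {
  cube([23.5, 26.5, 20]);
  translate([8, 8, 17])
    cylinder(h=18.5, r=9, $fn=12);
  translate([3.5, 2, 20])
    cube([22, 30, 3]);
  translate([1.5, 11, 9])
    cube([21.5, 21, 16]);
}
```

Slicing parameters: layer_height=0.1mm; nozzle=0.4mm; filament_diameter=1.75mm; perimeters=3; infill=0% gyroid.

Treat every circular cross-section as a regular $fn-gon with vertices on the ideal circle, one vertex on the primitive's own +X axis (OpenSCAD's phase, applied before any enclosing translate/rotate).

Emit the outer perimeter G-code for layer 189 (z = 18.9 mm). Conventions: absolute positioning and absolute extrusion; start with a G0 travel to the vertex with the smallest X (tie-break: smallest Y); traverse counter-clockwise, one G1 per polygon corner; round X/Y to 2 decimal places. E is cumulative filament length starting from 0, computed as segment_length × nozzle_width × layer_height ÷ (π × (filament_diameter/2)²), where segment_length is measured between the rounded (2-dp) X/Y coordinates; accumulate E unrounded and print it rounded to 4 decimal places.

At z = 18.9 mm: the 23.5×26.5 cube contributes its full rectangle; the r=9 cylinder at (8, 8) gives a regular 12-gon of circumradius 9 (constant along its height); the cube at (3.5, 2) is absent (z outside [20, 23]); the 21.5×21 cube at (1.5, 11) contributes its full rectangle; Taking the union: the regions partially overlap (shared area 568.79 mm²), so overlapping operands fuse into one piece — 1 connected region. The outline is a single polygon with 14 vertices. Extrusion per mm of travel: 0.4 × 0.1 / (π × 0.875²) = 0.016630. Accumulating E over each segment gives final E = 1.8547.

G0 X-1.00 Y8.00 Z18.90
G1 X0.00 Y4.27 E0.0642
G1 X0.00 Y0.00 E0.1352
G1 X4.27 Y0.00 E0.2062
G1 X8.00 Y-1.00 E0.2705
G1 X11.73 Y0.00 E0.3347
G1 X23.50 Y0.00 E0.5304
G1 X23.50 Y26.50 E0.9711
G1 X23.00 Y26.50 E0.9794
G1 X23.00 Y32.00 E1.0709
G1 X1.50 Y32.00 E1.4284
G1 X1.50 Y26.50 E1.5199
G1 X0.00 Y26.50 E1.5449
G1 X0.00 Y11.73 E1.7905
G1 X-1.00 Y8.00 E1.8547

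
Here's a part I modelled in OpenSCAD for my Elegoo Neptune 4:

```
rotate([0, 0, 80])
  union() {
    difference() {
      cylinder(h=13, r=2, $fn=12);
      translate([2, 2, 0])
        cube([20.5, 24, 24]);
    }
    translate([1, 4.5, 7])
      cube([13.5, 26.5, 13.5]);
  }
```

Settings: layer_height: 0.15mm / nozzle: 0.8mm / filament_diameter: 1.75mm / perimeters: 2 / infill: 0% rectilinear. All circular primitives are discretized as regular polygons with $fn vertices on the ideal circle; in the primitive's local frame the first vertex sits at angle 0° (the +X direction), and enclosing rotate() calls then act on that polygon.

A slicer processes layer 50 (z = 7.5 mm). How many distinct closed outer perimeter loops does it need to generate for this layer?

2

At z = 7.5 mm: the r=2 cylinder contributes a regular 12-gon of circumradius 2; the cube at (2, 2) (footprint 20.5×24) is included at this height; Taking the first minus the rest: starting from the r=2 cylinder, the 20.5×24 cube at (2, 2) misses the remaining region (no effect) — 1 connected region; the 13.5×26.5 cube at (1, 4.5) contributes its full rectangle; Taking the union: the 2 present regions are separate (no shared area or edge), so areas and boundary lengths simply add and each stays a separate island — 2 connected regions; (whole slice rotated 80° about Z — lengths, areas and connectivity unchanged). The result has 2 disconnected regions.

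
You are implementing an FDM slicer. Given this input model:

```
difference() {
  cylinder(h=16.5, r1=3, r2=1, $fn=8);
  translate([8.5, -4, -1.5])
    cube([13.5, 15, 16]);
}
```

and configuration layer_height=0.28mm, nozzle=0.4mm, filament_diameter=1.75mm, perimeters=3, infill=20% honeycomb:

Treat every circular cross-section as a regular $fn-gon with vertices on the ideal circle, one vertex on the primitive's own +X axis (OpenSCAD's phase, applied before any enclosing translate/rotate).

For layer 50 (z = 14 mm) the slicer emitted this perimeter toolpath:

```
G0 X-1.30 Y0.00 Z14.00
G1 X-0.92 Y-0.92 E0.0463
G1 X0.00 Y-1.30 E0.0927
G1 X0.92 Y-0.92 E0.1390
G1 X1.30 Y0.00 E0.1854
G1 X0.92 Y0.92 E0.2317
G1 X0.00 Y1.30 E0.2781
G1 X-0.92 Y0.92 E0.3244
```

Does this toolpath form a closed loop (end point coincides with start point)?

no

Start point (G0): (-1.30, 0.00). End point (last G1): the path does not return to the start — open.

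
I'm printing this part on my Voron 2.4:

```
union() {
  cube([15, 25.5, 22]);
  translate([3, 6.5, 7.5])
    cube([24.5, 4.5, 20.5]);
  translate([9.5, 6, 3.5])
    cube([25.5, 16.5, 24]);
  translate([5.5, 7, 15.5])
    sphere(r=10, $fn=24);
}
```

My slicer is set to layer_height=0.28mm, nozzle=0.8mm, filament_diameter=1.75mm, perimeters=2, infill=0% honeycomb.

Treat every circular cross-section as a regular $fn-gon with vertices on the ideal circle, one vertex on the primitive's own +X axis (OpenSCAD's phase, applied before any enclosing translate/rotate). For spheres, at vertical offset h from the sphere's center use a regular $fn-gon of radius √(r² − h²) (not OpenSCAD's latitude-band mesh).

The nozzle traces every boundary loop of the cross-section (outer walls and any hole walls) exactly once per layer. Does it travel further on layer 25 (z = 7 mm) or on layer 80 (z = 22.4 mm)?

Layer 25 (z = 7): the cube is present — its section is the full 15×25.5 rectangle (perimeter 81.00 mm); the cube at (3, 6.5) does not reach this height (z outside [7.5, 28]); the 25.5×16.5 cube at (9.5, 6) contributes its full rectangle (perimeter 84.00 mm); the sphere at (5.5, 7): section is a regular 24-gon, circumradius = √(r²−h²) = √(10²−8.5²) = 5.268 (perimeter = 2·24·5.268·sin(180°/24) = 33.00 mm); Combining (union): the regions partially overlap (shared area 176.94 mm²), so the edge portions inside another operand are dropped and the merged outline is re-measured after clipping — boundary = 121.00 mm. So its perimeter = 121.00 mm. Layer 80 (z = 22.4): the cube is not intersected at this z (z outside [0, 22]); the cube at (3, 6.5) is present — its section is the full 24.5×4.5 rectangle (perimeter 58.00 mm); the cube at (9.5, 6) (footprint 25.5×16.5) is included at this height (perimeter 84.00 mm); the r=10 sphere at (5.5, 7) slices to a regular 24-gon of circumradius 7.238 (√(r²−h²) with h=6.9 from center) (perimeter = 2·24·7.238·sin(180°/24) = 45.35 mm); Combining (union): the regions partially overlap (shared area 126.87 mm²), so the edge portions inside another operand are dropped and the merged outline is re-measured after clipping — boundary = 111.18 mm. So its perimeter = 111.18 mm. Layer 25 is larger (121.00 vs 111.18 mm).

layer 25 (z = 7 mm)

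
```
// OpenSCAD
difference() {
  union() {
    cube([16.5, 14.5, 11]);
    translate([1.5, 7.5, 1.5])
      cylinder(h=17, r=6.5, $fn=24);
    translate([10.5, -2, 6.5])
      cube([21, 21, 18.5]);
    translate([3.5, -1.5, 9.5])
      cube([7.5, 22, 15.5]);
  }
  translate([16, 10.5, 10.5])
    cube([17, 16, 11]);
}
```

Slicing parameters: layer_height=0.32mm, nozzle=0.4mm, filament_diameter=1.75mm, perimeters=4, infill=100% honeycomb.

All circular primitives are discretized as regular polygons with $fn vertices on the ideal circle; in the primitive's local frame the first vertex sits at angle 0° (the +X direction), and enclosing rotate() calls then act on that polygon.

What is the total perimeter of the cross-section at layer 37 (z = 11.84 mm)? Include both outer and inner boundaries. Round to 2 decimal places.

At z = 11.84 mm: the cube is not intersected at this z (z outside [0, 11]); the r=6.5 cylinder at (1.5, 7.5) gives a regular 24-gon of circumradius 6.5 (constant along its height) (perimeter = 2·24·6.500·sin(180°/24) = 40.72 mm); the cube at (10.5, -2) (footprint 21×21) is included at this height (perimeter 84.00 mm); the cube at (3.5, -1.5) is present — its section is the full 7.5×22 rectangle (perimeter 59.00 mm); Combining (union): the regions partially overlap (shared area 50.42 mm²), so the edge portions inside another operand are dropped and the merged outline is re-measured after clipping — boundary = 113.15 mm; the 17×16 cube at (16, 10.5) contributes its full rectangle (perimeter 66.00 mm); Subtracting the remaining from the first: starting from that combined region, the 17×16 cube at (16, 10.5) partially overlaps it — only the 131.75 mm² overlap (of its 272.00 mm²) is removed, clipping the outline — boundary = 113.15 mm. Overall, the cross-section is a single solid region. Total boundary length (outer) = 113.15 mm.

113.15 mm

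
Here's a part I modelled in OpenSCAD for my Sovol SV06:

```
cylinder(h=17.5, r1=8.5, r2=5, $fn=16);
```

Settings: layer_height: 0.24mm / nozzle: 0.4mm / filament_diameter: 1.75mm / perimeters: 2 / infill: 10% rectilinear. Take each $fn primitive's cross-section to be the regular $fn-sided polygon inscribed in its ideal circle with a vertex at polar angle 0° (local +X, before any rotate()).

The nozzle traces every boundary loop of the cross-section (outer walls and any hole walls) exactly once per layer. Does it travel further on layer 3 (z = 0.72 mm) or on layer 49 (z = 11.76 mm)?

layer 3 (z = 0.72 mm)

Layer 3 (z = 0.72): the cone (r1=8.5→r2=5) has section circumradius 8.356 here — a regular 16-gon (perimeter = 2·16·8.356·sin(180°/16) = 52.17 mm). So its perimeter = 52.17 mm. Layer 49 (z = 11.76): the cone (r1=8.5→r2=5) has section circumradius 6.148 here — a regular 16-gon (perimeter = 2·16·6.148·sin(180°/16) = 38.38 mm). So its perimeter = 38.38 mm. Layer 3 is larger (52.17 vs 38.38 mm).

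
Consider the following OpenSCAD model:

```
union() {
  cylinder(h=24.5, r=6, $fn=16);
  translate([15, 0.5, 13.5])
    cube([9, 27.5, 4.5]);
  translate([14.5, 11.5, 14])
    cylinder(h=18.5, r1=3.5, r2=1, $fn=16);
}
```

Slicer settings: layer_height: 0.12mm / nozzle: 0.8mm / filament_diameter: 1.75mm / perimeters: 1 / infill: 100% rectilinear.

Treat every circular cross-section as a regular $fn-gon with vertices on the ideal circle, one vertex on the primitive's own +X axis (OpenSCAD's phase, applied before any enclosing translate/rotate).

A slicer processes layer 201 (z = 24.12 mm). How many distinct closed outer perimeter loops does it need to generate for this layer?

At z = 24.12 mm: the r=6 cylinder gives a regular 16-gon of circumradius 6 (constant along its height); the cube at (15, 0.5) does not reach this height (z outside [13.5, 18]); the cone at (14.5, 11.5): at t=0.547 of its height the radius interpolates to r₁+(r₂−r₁)t = 2.132, giving a regular 16-gon of that circumradius; Merging all regions: the 2 present regions are separate (no shared area or edge), so areas and boundary lengths simply add and each stays a separate island — 2 connected regions. The result has 2 disconnected regions.

2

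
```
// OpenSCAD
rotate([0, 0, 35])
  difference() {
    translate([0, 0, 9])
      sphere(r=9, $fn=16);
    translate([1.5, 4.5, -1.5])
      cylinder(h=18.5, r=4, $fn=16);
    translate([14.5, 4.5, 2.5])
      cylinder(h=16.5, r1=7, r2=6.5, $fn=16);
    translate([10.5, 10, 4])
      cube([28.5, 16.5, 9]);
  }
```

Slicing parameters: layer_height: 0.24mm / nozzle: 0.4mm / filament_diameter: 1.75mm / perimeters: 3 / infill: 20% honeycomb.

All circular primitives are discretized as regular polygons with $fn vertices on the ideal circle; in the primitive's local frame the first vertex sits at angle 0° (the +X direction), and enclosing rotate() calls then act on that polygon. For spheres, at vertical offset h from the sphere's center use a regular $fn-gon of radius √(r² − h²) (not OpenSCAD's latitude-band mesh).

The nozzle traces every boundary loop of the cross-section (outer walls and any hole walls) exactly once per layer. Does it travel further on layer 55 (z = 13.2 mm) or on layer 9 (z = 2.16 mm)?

layer 55 (z = 13.2 mm)

Layer 55 (z = 13.2): the r=9 sphere contributes a regular 16-gon of circumradius √(9²−4.2²) = 7.960 (perimeter = 2·16·7.960·sin(180°/16) = 49.69 mm); the r=4 cylinder at (1.5, 4.5) gives a regular 16-gon of circumradius 4 (constant along its height) (perimeter = 2·16·4.000·sin(180°/16) = 24.97 mm); the cone at (14.5, 4.5) contributes a regular 16-gon of circumradius 6.676 (interpolated between r1=7 and r2=6.5 at t=0.648) (perimeter = 2·16·6.676·sin(180°/16) = 41.68 mm); the cube at (10.5, 10) is absent (z outside [4, 13]); Subtracting the remaining from the first: starting from the r=9 sphere, the r=4 cylinder at (1.5, 4.5) partially overlaps it — only the 45.33 mm² overlap (of its 48.98 mm²) is removed, clipping the outline; the cone at (14.5, 4.5) misses the remaining region (no effect) — boundary = 61.39 mm; (rotated 35° about Z; rotation is an isometry so areas/perimeters/island counts are preserved). So its perimeter = 61.39 mm. Layer 9 (z = 2.16): the r=9 sphere contributes a regular 16-gon of circumradius √(9²−6.84²) = 5.849 (perimeter = 2·16·5.849·sin(180°/16) = 36.52 mm); the r=4 cylinder at (1.5, 4.5) contributes a regular 16-gon of circumradius 4 (perimeter = 2·16·4.000·sin(180°/16) = 24.97 mm); the cone at (14.5, 4.5) does not reach this height (z outside [2.5, 19]); the cube at (10.5, 10) is not intersected at this z (z outside [4, 13]); Taking the first minus the rest: starting from the r=9 sphere, the r=4 cylinder at (1.5, 4.5) partially overlaps it — only the 28.77 mm² overlap (of its 48.98 mm²) is removed, clipping the outline — boundary = 39.43 mm; (rotated 35° about Z; rotation is an isometry so areas/perimeters/island counts are preserved). So its perimeter = 39.43 mm. Layer 55 is larger (61.39 vs 39.43 mm).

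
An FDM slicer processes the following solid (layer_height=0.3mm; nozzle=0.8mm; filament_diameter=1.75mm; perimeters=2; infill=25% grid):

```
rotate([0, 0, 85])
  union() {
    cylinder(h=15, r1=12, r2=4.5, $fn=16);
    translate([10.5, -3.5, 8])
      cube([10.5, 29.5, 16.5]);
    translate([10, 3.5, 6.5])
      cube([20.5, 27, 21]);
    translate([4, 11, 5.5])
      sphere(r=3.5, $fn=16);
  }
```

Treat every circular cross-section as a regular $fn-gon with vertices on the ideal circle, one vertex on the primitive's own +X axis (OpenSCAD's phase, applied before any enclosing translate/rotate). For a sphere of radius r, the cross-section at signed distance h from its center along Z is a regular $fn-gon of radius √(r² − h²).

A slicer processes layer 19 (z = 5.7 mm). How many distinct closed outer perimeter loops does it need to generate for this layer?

At z = 5.7 mm: the cone contributes a regular 16-gon of circumradius 9.150 (interpolated between r1=12 and r2=4.5 at t=0.380); the cube at (10.5, -3.5) is absent (z outside [8, 24.5]); the cube at (10, 3.5) is absent (z outside [6.5, 27.5]); the sphere at (4, 11): section is a regular 16-gon, circumradius = √(r²−h²) = √(3.5²−0.2²) = 3.494; Taking the union: the regions partially overlap (shared area 1.99 mm²), so overlapping operands fuse into one piece — 1 connected region; (rotated 85° about Z; rotation is an isometry so areas/perimeters/island counts are preserved). The result has 1 disconnected region.

1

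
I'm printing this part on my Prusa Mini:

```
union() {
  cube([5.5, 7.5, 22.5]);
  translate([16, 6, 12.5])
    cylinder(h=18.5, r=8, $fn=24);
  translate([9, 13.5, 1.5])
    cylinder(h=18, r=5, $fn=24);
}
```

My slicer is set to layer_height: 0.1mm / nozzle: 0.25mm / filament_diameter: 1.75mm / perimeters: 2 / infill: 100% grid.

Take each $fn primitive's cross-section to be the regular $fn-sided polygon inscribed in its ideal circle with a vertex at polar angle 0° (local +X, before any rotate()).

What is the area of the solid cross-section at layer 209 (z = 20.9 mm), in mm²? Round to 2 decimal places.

240.02 mm²

At z = 20.9 mm: the cube is present — its section is the full 5.5×7.5 rectangle (area 41.25 mm²); the r=8 cylinder at (16, 6) contributes a regular 24-gon of circumradius 8 (area = (24/2)·8.000²·sin(360°/24) = 198.77 mm²); the cylinder at (9, 13.5) does not reach this height (z outside [1.5, 19.5]); Combining (union): the 2 present regions are separate (no shared area or edge), so areas and boundary lengths simply add and each stays a separate island — area = 240.02 mm². Overall, the cross-section has 2 separate islands. Net area = 240.02 mm².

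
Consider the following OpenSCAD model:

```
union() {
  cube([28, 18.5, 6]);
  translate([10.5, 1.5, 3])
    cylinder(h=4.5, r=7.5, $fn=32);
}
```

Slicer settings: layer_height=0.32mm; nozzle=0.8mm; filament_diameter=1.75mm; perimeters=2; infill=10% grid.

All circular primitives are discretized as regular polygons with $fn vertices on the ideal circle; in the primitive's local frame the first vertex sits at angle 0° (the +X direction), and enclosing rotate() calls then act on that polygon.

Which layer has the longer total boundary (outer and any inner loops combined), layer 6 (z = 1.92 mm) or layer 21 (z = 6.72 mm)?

Layer 6 (z = 1.92): the cube (footprint 28×18.5) is included at this height (perimeter 93.00 mm); the cylinder at (10.5, 1.5) does not reach this height (z outside [3, 7.5]); Merging all regions: only the 28×18.5 cube is present, so the union is just that shape — boundary = 93.00 mm. So its perimeter = 93.00 mm. Layer 21 (z = 6.72): the cube does not reach this height (z outside [0, 6]); the cylinder at (10.5, 1.5): section is a regular 32-gon, circumradius r=7.5 (perimeter = 2·32·7.500·sin(180°/32) = 47.05 mm); Combining (union): only the r=7.5 cylinder at (10.5, 1.5) is present, so the union is just that shape — boundary = 47.05 mm. So its perimeter = 47.05 mm. Layer 6 is larger (93.00 vs 47.05 mm).

layer 6 (z = 1.92 mm)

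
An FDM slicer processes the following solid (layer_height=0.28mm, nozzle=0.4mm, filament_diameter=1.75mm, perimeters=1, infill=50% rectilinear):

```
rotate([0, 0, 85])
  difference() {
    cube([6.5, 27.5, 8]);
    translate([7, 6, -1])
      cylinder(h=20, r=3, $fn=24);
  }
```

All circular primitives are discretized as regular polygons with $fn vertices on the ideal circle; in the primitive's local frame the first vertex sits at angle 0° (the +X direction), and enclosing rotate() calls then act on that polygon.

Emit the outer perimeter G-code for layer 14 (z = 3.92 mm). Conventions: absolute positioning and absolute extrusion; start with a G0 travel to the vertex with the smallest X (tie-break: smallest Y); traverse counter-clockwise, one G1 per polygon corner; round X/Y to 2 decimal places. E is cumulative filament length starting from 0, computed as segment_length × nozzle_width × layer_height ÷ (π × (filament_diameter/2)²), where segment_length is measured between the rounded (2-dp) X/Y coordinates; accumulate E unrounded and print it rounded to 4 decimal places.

At z = 3.92 mm: the cube (footprint 6.5×27.5) is included at this height; the r=3 cylinder at (7, 6) gives a regular 24-gon of circumradius 3 (constant along its height); Taking the first minus the rest: starting from the 6.5×27.5 cube, the r=3 cylinder at (7, 6) partially overlaps it — only the 11.01 mm² overlap (of its 27.95 mm²) is removed, clipping the outline — 1 connected region; (whole slice rotated 85° about Z — lengths, areas and connectivity unchanged). The outline is a single polygon with 17 vertices. Extrusion per mm of travel: 0.4 × 0.28 / (π × 0.875²) = 0.046564. Accumulating E over each segment gives final E = 3.2840.

G0 X-27.40 Y2.40 Z3.92
G1 X0.00 Y0.00 E1.2807
G1 X0.57 Y6.48 E1.5836
G1 X-2.49 Y6.74 E1.7266
G1 X-2.55 Y6.47 E1.7395
G1 X-2.91 Y5.78 E1.7758
G1 X-3.44 Y5.20 E1.8123
G1 X-4.10 Y4.78 E1.8488
G1 X-4.85 Y4.54 E1.8854
G1 X-5.63 Y4.51 E1.9218
G1 X-6.39 Y4.68 E1.9581
G1 X-7.09 Y5.04 E1.9947
G1 X-7.67 Y5.57 E2.0313
G1 X-8.09 Y6.23 E2.0677
G1 X-8.32 Y6.98 E2.1042
G1 X-8.33 Y7.25 E2.1168
G1 X-26.83 Y8.87 E2.9816
G1 X-27.40 Y2.40 E3.2840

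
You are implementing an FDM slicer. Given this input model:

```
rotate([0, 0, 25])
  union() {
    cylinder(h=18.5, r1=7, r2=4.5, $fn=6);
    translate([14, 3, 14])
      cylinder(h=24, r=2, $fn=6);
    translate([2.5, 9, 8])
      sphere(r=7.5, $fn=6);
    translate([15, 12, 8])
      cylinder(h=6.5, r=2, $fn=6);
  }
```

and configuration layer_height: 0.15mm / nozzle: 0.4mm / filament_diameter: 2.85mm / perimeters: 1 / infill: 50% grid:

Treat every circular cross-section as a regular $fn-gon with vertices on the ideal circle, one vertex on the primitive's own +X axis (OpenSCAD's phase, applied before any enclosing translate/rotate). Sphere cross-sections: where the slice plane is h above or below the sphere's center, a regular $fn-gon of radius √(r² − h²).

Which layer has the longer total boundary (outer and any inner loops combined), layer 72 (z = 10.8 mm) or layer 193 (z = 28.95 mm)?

layer 72 (z = 10.8 mm)

Layer 72 (z = 10.8): the cone (r1=7→r2=4.5) has section circumradius 5.541 here — a regular 6-gon (perimeter = 2·6·5.541·sin(180°/6) = 33.24 mm); the cylinder at (14, 3) is absent (z outside [14, 38]); the sphere at (2.5, 9): section is a regular 6-gon, circumradius = √(r²−h²) = √(7.5²−2.8²) = 6.958 (perimeter = 2·6·6.958·sin(180°/6) = 41.75 mm); the cylinder at (15, 12): section is a regular 6-gon, circumradius r=2 (perimeter = 2·6·2.000·sin(180°/6) = 12.00 mm); Taking the union: the regions partially overlap (shared area 8.76 mm²), so the edge portions inside another operand are dropped and the merged outline is re-measured after clipping — boundary = 73.17 mm; (rotated 25° about Z; rotation is an isometry so areas/perimeters/island counts are preserved). So its perimeter = 73.17 mm. Layer 193 (z = 28.95): the cone does not reach this height (z outside [0, 18.5]); the r=2 cylinder at (14, 3) contributes a regular 6-gon of circumradius 2 (perimeter = 2·6·2.000·sin(180°/6) = 12.00 mm); the sphere at (2.5, 9) is not intersected at this z (|z−center|=20.950 > r=7.5); the cylinder at (15, 12) is absent (z outside [8, 14.5]); Taking the union: only the r=2 cylinder at (14, 3) is present, so the union is just that shape — boundary = 12.00 mm; (whole slice rotated 25° about Z — lengths, areas and connectivity unchanged). So its perimeter = 12.00 mm. Layer 72 is larger (73.17 vs 12.00 mm).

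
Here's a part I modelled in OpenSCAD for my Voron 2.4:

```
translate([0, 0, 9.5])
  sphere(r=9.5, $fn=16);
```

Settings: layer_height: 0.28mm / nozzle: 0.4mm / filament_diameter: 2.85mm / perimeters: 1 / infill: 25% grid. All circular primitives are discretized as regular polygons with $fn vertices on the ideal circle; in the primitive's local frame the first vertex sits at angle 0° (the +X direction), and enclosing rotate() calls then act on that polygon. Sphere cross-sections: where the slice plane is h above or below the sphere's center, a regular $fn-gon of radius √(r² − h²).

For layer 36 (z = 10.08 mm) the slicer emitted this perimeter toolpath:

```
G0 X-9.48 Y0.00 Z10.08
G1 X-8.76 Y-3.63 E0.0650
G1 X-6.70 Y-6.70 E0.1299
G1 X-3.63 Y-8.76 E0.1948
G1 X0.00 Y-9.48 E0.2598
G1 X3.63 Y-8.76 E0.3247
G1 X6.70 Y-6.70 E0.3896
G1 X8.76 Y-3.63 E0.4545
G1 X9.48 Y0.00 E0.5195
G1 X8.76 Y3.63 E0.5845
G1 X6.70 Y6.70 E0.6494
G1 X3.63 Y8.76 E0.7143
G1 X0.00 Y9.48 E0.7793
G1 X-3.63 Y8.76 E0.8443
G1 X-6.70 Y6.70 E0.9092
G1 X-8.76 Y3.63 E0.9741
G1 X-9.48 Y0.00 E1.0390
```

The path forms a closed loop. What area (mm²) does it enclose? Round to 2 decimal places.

275.13 mm²

Apply the shoelace formula to the sequence of (X, Y) vertices; enclosed area = 275.13 mm².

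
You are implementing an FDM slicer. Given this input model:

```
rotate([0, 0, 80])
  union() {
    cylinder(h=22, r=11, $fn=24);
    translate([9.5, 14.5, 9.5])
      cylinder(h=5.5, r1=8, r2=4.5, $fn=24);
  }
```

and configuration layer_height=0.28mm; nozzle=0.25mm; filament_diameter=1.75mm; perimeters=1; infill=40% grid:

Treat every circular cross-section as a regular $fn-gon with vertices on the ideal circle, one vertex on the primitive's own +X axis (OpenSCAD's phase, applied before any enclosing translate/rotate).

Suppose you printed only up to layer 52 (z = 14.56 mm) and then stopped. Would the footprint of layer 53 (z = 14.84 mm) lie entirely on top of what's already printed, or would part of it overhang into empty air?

Compare the two slices. At z = 14.56: the r=11 cylinder gives a regular 24-gon of circumradius 11 (constant along its height) (area = (24/2)·11.000²·sin(360°/24) = 375.81 mm²); the cone at (9.5, 14.5): at t=0.920 of its height the radius interpolates to r₁+(r₂−r₁)t = 4.780, giving a regular 24-gon of that circumradius (area = (24/2)·4.780²·sin(360°/24) = 70.96 mm²); Combining (union): the 2 present regions are separate (no shared area or edge), so areas and boundary lengths simply add and each stays a separate island — area = 446.77 mm²; (whole slice rotated 80° about Z — lengths, areas and connectivity unchanged). At z = 14.84: the r=11 cylinder gives a regular 24-gon of circumradius 11 (constant along its height) (area = (24/2)·11.000²·sin(360°/24) = 375.81 mm²); the cone at (9.5, 14.5) contributes a regular 24-gon of circumradius 4.602 (interpolated between r1=8 and r2=4.5 at t=0.971) (area = (24/2)·4.602²·sin(360°/24) = 65.77 mm²); Taking the union: the 2 present regions are separate (no shared area or edge), so areas and boundary lengths simply add and each stays a separate island — area = 441.58 mm²; (whole slice rotated 80° about Z — lengths, areas and connectivity unchanged). Checking containment: the cross-section at z = 14.84 is a subset of the cross-section at z = 14.56.

entirely on top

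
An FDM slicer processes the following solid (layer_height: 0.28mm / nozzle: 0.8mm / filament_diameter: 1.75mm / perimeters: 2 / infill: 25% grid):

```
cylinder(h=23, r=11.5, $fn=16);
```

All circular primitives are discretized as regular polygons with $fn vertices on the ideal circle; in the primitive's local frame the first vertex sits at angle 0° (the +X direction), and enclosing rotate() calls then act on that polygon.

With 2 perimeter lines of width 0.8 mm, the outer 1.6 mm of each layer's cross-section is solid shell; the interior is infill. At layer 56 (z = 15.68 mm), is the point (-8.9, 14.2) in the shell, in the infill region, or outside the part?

At z = 15.68 mm: the cylinder: section is a regular 16-gon, circumradius r=11.5. Overall, the cross-section is a single solid region. The nearest boundary edge runs (-4.40, 10.62)→(-8.13, 8.13); distance from the point to it = 5.47 mm. The point is not inside any of the regions above, so it lies outside the cross-section (5.47 mm from the nearest boundary).

outside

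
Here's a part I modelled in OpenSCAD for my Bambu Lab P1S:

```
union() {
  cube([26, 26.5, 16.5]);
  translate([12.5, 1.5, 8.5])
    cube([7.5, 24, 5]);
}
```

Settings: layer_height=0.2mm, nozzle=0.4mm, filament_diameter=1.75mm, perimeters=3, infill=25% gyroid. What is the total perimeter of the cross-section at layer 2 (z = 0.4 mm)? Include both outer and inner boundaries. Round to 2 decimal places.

105.00 mm

At z = 0.4 mm: the cube (footprint 26×26.5) is included at this height (perimeter 105.00 mm); the cube at (12.5, 1.5) does not reach this height (z outside [8.5, 13.5]); Combining (union): only the 26×26.5 cube is present, so the union is just that shape — boundary = 105.00 mm. Overall, the cross-section is a single solid region. Total boundary length (outer) = 105.00 mm.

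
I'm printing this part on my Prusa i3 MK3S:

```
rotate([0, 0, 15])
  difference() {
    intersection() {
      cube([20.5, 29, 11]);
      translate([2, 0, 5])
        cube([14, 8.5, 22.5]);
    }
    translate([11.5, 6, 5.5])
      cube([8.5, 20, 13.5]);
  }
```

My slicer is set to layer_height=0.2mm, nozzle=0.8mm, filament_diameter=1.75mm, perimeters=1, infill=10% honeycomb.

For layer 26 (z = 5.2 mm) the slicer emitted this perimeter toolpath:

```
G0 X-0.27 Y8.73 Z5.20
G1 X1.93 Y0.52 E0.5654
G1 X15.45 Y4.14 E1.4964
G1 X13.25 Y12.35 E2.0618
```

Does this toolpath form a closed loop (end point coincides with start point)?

Start point (G0): (-0.27, 8.73). End point (last G1): the path does not return to the start — open.

no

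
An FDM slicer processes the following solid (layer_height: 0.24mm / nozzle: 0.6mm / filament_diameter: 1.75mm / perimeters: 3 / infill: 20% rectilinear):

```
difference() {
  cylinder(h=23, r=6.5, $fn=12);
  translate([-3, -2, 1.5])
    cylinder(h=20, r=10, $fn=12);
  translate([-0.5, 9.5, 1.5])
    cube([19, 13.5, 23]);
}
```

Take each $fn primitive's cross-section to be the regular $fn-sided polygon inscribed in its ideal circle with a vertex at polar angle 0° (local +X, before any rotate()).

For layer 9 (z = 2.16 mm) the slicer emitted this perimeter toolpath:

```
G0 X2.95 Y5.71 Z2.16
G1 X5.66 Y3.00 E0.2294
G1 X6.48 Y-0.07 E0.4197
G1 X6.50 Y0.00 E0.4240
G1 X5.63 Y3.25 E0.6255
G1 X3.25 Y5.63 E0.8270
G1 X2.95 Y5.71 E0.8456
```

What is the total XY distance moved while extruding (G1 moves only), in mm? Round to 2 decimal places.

Sum the Euclidean lengths of each G1 segment: total = 14.12 mm.

14.12 mm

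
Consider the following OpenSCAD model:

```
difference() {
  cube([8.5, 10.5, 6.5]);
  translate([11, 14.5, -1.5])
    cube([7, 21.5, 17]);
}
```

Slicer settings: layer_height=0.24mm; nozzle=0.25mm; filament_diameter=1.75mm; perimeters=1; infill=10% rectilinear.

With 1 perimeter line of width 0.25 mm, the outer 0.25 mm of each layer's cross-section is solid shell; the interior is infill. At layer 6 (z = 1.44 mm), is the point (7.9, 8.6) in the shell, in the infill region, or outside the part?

infill

At z = 1.44 mm: the cube is present — its section is the full 8.5×10.5 rectangle; the cube at (11, 14.5) is present — its section is the full 7×21.5 rectangle; After the difference (first − rest): starting from the 8.5×10.5 cube, the 7×21.5 cube at (11, 14.5) misses the remaining region (no effect) — 1 connected region. Overall, the cross-section is a single solid region. The nearest boundary edge runs (8.50, 10.50)→(8.50, 0.00); distance from the point to it = 0.60 mm. The point is inside the cross-section and 0.60 mm from the nearest boundary — more than the 0.25 mm shell width (1 × 0.25), so it's in the infill interior.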